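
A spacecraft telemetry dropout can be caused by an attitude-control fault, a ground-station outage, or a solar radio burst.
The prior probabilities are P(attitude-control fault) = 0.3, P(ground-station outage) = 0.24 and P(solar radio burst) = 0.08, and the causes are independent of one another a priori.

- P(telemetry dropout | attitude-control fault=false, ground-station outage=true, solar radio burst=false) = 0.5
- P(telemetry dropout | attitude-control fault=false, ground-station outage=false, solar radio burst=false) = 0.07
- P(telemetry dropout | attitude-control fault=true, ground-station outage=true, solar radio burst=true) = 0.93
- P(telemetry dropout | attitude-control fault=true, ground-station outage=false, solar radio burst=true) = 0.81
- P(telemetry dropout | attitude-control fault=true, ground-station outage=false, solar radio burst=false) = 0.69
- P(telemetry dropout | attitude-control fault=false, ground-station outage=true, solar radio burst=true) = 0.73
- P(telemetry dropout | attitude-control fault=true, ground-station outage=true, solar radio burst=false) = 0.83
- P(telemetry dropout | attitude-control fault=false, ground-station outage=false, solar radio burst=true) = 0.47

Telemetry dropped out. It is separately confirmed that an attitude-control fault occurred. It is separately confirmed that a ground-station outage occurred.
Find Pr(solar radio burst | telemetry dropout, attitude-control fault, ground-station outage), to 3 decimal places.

Pr(solar radio burst | telemetry dropout, attitude-control fault, ground-station outage) ≈ 0.089

Weight on solar radio burst=true, given the evidence: 0.93*0.08 = 0.074400
The normalizing constant is 0.83*0.92 + 0.93*0.08 = 0.838000
Posterior = 0.074400 / 0.838000 ≈ 0.089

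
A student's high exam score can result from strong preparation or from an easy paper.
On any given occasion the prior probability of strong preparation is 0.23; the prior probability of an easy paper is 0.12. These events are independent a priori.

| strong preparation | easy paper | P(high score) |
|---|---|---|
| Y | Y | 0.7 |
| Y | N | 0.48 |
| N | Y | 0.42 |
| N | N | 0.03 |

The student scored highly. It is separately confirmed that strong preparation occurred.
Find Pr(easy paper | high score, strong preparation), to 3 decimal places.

For the numerator, keep only easy paper=true terms: 0.7×0.12 = 0.084000
Normalizer over all consistent configurations: 0.48×0.88 + 0.7×0.12 = 0.506400
Posterior = 0.084000 / 0.506400 ≈ 0.166

Pr(easy paper | high score, strong preparation) ≈ 0.166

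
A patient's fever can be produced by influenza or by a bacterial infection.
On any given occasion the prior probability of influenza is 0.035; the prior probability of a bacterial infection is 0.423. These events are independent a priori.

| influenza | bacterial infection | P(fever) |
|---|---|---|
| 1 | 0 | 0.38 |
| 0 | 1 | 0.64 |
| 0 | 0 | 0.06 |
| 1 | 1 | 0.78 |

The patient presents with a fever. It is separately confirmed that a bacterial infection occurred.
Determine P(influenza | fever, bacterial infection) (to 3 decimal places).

P(influenza | fever, bacterial infection) ≈ 0.042

Sum P(fever|·) weighted by the priors over both values of influenza:
  P(fever | bacterial infection) = 0.64·0.965 + 0.78·0.035
        = 0.617600 + 0.027300 = 0.644900
The terms with influenza present sum to 0.027300, so
  P(influenza | fever, bacterial infection) = 0.027300 / 0.644900 ≈ 0.042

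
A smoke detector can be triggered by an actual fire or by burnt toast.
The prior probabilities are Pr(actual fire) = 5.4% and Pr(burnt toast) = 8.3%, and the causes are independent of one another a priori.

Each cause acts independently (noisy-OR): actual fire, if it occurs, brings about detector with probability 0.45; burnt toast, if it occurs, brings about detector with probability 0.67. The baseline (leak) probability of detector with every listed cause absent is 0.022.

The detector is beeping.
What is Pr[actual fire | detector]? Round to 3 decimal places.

Under noisy-OR, P(detector | causes) = 1 − (1−0.022)·∏(1−qᵢ) over the active causes.
P(detector) = 0.022·0.946·0.917 + 0.67726·0.946·0.083 + 0.4621·0.054·0.917 + 0.822493·0.054·0.083 = 0.019085 + 0.053177 + 0.022882 + 0.003686 = 0.098830
The actual fire-present share is 0.022882 + 0.003686 = 0.026568.
So P(actual fire | detector) = 0.026568/0.098830 ≈ 0.269.

Pr[actual fire | detector] ≈ 0.269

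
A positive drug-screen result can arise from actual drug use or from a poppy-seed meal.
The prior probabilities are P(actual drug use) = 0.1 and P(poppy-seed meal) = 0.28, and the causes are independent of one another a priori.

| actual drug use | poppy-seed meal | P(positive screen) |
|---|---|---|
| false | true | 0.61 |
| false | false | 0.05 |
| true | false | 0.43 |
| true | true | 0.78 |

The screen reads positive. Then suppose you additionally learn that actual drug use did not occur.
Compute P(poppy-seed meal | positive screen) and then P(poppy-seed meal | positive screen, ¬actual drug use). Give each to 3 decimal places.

P(poppy-seed meal | positive screen) ≈ 0.735; P(poppy-seed meal | positive screen, ¬actual drug use) ≈ 0.826

Numerator (weight on configurations with poppy-seed meal): 0.153720 + 0.021840 = 0.175560
The normalizing constant is 0.05×0.9×0.72 + 0.61×0.9×0.28 + 0.43×0.1×0.72 + 0.78×0.1×0.28 = 0.238920
Posterior = 0.175560 / 0.238920 ≈ 0.735

With the extra evidence:
Weight on poppy-seed meal=true, given the evidence: 0.61·0.28 = 0.170800
Denominator P(positive screen | ¬actual drug use): 0.05·0.72 + 0.61·0.28 = 0.206800
Posterior = 0.170800 / 0.206800 ≈ 0.826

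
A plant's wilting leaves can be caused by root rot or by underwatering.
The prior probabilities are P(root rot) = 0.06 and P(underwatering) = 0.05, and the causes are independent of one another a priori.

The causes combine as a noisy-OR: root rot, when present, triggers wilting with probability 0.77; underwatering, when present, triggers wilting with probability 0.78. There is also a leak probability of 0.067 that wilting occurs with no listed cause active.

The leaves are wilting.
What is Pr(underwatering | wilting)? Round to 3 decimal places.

Under noisy-OR, P(wilting | causes) = 1 − (1−0.067)·∏(1−qᵢ) over the active causes.
By total probability over the 4 (root rot, underwatering) configurations:
  P(wilting) = 0.067*0.94*0.95 + 0.79474*0.94*0.05 + 0.78541*0.06*0.95 + 0.95279*0.06*0.05
        = 0.059831 + 0.037353 + 0.044768 + 0.002858 = 0.144810
Configurations with underwatering contribute 0.040211, so
  P(underwatering | wilting) = 0.040211 / 0.144810 ≈ 0.278

Pr(underwatering | wilting) ≈ 0.278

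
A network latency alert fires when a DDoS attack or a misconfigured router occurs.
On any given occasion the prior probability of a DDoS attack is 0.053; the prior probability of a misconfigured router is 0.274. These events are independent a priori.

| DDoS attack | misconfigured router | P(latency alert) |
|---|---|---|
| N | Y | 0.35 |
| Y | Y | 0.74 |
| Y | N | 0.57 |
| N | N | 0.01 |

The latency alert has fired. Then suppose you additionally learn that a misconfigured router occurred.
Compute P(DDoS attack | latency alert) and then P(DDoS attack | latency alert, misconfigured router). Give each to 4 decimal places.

Numerator (weight on configurations with DDoS attack): 0.021932 + 0.010746 = 0.032678
The normalizing constant is 0.01*0.947*0.726 + 0.35*0.947*0.274 + 0.57*0.053*0.726 + 0.74*0.053*0.274 = 0.130370
P(DDoS attack | latency alert) = 0.032678/0.130370 ≈ 0.2507

Now also conditioning on misconfigured router=true:
P(latency alert | misconfigured router) = 0.35·0.947 + 0.74·0.053 = 0.331450 + 0.039220 = 0.370670
Restricting to configurations with DDoS attack present: 0.74·0.053 = 0.039220.
So P(DDoS attack | latency alert, misconfigured router) = 0.039220/0.370670 ≈ 0.1058.

P(DDoS attack | latency alert) ≈ 0.2507; P(DDoS attack | latency alert, misconfigured router) ≈ 0.1058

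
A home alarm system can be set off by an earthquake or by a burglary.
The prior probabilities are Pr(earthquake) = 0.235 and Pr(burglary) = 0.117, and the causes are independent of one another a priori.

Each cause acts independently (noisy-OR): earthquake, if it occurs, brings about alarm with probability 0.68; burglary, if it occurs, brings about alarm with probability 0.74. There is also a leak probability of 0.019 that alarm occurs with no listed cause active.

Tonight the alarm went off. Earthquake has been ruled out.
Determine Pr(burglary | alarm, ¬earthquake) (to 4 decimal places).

Under noisy-OR, P(alarm | causes) = 1 − (1−0.019)·∏(1−qᵢ) over the active causes.
Numerator (weight on configurations with burglary): 0.74494*0.117 = 0.087158
Normalizer over all consistent configurations: 0.019*0.883 + 0.74494*0.117 = 0.103935
Posterior = 0.087158 / 0.103935 ≈ 0.8386

Pr(burglary | alarm, ¬earthquake) ≈ 0.8386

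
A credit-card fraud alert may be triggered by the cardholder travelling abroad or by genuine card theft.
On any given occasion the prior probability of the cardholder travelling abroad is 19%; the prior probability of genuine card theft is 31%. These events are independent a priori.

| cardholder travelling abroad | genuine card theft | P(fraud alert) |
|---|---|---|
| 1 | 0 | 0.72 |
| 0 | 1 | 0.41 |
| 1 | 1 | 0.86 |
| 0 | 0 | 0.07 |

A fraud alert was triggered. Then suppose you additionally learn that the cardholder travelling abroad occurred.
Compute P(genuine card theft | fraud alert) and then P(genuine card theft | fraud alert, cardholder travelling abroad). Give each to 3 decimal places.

Numerator (weight on configurations with genuine card theft): 0.102951 + 0.050654 = 0.153605
The normalizing constant is 0.07*0.81*0.69 + 0.41*0.81*0.31 + 0.72*0.19*0.69 + 0.86*0.19*0.31 = 0.287120
Posterior = 0.153605 / 0.287120 ≈ 0.535

Now also conditioning on cardholder travelling abroad=true:
Sum P(fraud alert|·) weighted by the priors over both values of genuine card theft:
  P(fraud alert | cardholder travelling abroad) = 0.72*0.69 + 0.86*0.31
        = 0.496800 + 0.266600 = 0.763400
Keeping only the genuine card theft-present terms gives 0.266600, so
  P(genuine card theft | fraud alert, cardholder travelling abroad) = 0.266600 / 0.763400 ≈ 0.349

P(genuine card theft | fraud alert) ≈ 0.535; P(genuine card theft | fraud alert, cardholder travelling abroad) ≈ 0.349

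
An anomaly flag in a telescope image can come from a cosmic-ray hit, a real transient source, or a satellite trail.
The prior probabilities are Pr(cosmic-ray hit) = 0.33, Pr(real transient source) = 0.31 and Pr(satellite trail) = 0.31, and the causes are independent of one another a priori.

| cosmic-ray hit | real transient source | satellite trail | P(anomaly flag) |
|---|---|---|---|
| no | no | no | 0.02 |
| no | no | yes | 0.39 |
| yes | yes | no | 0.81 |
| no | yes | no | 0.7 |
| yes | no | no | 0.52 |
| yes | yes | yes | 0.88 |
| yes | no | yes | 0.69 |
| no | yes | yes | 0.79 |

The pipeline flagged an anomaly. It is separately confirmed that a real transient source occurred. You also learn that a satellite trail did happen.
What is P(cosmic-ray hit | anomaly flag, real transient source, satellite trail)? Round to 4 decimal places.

P(anomaly flag | real transient source, satellite trail) = 0.79×0.67 + 0.88×0.33 = 0.529300 + 0.290400 = 0.819700
Restricting to configurations with cosmic-ray hit present: 0.88×0.33 = 0.290400.
Hence the posterior is 0.290400/0.819700 ≈ 0.3543.

P(cosmic-ray hit | anomaly flag, real transient source, satellite trail) ≈ 0.3543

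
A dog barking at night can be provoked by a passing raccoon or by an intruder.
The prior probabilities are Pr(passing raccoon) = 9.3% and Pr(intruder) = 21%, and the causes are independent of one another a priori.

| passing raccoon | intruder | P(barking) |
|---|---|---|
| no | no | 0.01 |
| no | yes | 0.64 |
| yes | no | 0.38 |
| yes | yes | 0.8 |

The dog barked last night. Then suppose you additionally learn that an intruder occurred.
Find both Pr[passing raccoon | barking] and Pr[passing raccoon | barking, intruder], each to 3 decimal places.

By total probability over the 4 (passing raccoon, intruder) configurations:
  P(barking) = 0.01*0.907*0.79 + 0.64*0.907*0.21 + 0.38*0.093*0.79 + 0.8*0.093*0.21
        = 0.007165 + 0.121901 + 0.027919 + 0.015624 = 0.172609
The terms with passing raccoon present sum to 0.043543, so
  P(passing raccoon | barking) = 0.043543 / 0.172609 ≈ 0.252

With the extra evidence:
Enumerate both values of passing raccoon and weight by the priors:
  P(barking | intruder) = 0.64·0.907 + 0.8·0.093
        = 0.580480 + 0.074400 = 0.654880
Configurations with passing raccoon contribute 0.074400, so
  P(passing raccoon | barking, intruder) = 0.074400 / 0.654880 ≈ 0.114

Pr[passing raccoon | barking] ≈ 0.252; Pr[passing raccoon | barking, intruder] ≈ 0.114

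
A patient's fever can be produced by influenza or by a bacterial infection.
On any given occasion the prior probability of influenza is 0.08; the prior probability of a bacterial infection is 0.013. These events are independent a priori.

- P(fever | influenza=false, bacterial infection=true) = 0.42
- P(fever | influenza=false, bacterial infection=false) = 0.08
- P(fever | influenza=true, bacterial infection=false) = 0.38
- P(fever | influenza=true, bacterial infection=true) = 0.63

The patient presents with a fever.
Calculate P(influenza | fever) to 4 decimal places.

P(influenza | fever) ≈ 0.2830

For the numerator, keep only influenza=true terms: 0.030005 + 0.000655 = 0.030660
The normalizing constant is 0.08×0.92×0.987 + 0.42×0.92×0.013 + 0.38×0.08×0.987 + 0.63×0.08×0.013 = 0.108326
P(influenza | fever) = 0.030660/0.108326 ≈ 0.2830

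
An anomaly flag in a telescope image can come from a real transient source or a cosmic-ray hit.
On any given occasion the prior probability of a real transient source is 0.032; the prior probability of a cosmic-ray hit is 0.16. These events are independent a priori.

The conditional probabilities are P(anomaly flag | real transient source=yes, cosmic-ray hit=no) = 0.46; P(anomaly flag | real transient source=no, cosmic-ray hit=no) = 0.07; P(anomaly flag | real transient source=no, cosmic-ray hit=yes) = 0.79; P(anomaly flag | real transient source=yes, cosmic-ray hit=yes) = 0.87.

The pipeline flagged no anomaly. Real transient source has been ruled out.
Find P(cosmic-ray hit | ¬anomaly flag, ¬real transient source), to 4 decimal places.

P(cosmic-ray hit | ¬anomaly flag, ¬real transient source) ≈ 0.0412

P(¬anomaly flag | ¬real transient source) = 0.93*0.84 + 0.21*0.16 = 0.781200 + 0.033600 = 0.814800
The cosmic-ray hit-present share is 0.21*0.16 = 0.033600.
P(cosmic-ray hit | ¬anomaly flag, ¬real transient source) = 0.033600 / 0.814800 ≈ 0.0412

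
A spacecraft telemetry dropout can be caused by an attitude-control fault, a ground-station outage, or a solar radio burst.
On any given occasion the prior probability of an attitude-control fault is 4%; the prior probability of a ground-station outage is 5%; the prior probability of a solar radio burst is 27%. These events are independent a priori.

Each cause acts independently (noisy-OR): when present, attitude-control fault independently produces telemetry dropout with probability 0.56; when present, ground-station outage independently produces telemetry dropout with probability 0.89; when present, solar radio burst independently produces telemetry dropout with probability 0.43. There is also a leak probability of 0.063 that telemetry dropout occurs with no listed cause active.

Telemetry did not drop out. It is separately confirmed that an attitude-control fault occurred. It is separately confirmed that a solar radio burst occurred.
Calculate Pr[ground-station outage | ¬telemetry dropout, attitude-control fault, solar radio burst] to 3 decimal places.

Pr[ground-station outage | ¬telemetry dropout, attitude-control fault, solar radio burst] ≈ 0.006

Under noisy-OR, P(telemetry dropout | causes) = 1 − (1−0.063)·∏(1−qᵢ) over the active causes.
Sum P(¬telemetry dropout|·) weighted by the priors over both values of ground-station outage:
  P(¬telemetry dropout | attitude-control fault, solar radio burst) = 0.235*0.95 + 0.02585*0.05
        = 0.223250 + 0.001293 = 0.224543
Configurations with ground-station outage contribute 0.001293, so
  P(ground-station outage | ¬telemetry dropout, attitude-control fault, solar radio burst) = 0.001293 / 0.224543 ≈ 0.006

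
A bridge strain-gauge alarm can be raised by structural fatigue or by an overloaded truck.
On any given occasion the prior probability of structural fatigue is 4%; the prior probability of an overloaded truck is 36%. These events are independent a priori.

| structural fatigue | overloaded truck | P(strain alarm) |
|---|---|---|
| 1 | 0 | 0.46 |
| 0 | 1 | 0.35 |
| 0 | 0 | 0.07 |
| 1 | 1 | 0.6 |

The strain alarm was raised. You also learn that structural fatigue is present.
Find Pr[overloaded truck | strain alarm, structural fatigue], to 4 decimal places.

Sum P(strain alarm|·) weighted by the priors over both values of overloaded truck:
  P(strain alarm | structural fatigue) = 0.46×0.64 + 0.6×0.36
        = 0.294400 + 0.216000 = 0.510400
Keeping only the overloaded truck-present terms gives 0.216000, so
  P(overloaded truck | strain alarm, structural fatigue) = 0.216000 / 0.510400 ≈ 0.4232

Pr[overloaded truck | strain alarm, structural fatigue] ≈ 0.4232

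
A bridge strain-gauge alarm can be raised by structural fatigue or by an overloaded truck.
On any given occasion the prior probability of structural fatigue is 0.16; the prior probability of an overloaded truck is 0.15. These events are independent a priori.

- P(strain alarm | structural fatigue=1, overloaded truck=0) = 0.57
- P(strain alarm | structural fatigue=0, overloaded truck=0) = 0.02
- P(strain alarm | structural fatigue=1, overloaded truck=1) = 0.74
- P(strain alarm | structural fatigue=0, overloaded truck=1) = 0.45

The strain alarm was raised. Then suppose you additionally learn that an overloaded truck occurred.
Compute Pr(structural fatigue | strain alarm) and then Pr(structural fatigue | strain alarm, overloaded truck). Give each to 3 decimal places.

Numerator (weight on configurations with structural fatigue): 0.077520 + 0.017760 = 0.095280
Denominator P(strain alarm): 0.02*0.84*0.85 + 0.45*0.84*0.15 + 0.57*0.16*0.85 + 0.74*0.16*0.15 = 0.166260
P(structural fatigue | strain alarm) = 0.095280/0.166260 ≈ 0.573

Now condition on the additional information:
P(strain alarm | overloaded truck) = 0.45·0.84 + 0.74·0.16 = 0.378000 + 0.118400 = 0.496400
Of this, 0.118400 comes from 0.74·0.16 (the structural fatigue=true cases).
So P(structural fatigue | strain alarm, overloaded truck) = 0.118400/0.496400 ≈ 0.239.
This is intercausal reasoning (explaining away): once overloaded truck accounts for the strain alarm, structural fatigue becomes less likely.

Pr(structural fatigue | strain alarm) ≈ 0.573; Pr(structural fatigue | strain alarm, overloaded truck) ≈ 0.239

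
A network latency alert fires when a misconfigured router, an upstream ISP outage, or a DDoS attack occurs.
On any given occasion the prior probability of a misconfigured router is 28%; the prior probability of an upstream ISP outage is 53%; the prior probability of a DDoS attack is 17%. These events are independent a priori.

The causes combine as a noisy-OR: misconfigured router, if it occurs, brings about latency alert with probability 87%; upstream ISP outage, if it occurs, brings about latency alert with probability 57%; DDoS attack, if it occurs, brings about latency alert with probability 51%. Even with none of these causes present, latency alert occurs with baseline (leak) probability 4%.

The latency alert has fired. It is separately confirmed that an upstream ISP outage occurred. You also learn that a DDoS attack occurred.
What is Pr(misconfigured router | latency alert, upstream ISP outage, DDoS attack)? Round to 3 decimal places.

Pr(misconfigured router | latency alert, upstream ISP outage, DDoS attack) ≈ 0.322

Under noisy-OR, P(latency alert | causes) = 1 − (1−0.04)·∏(1−qᵢ) over the active causes.
Numerator (weight on configurations with misconfigured router): 0.973705·0.28 = 0.272637
The normalizing constant is 0.797728·0.72 + 0.973705·0.28 = 0.847001
P(misconfigured router | latency alert, upstream ISP outage, DDoS attack) = 0.272637/0.847001 ≈ 0.322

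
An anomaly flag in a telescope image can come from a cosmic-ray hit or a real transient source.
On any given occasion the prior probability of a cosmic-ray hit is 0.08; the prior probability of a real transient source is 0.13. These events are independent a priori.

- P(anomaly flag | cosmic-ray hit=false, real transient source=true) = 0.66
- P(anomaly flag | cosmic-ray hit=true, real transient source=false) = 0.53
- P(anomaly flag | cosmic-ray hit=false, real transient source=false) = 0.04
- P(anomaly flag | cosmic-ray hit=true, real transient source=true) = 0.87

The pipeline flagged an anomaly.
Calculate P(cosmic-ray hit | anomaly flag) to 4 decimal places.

P(cosmic-ray hit | anomaly flag) ≈ 0.2928

Enumerate the 4 (cosmic-ray hit, real transient source) configurations and weight by the priors:
  P(anomaly flag) = 0.04·0.92·0.87 + 0.66·0.92·0.13 + 0.53·0.08·0.87 + 0.87·0.08·0.13
        = 0.032016 + 0.078936 + 0.036888 + 0.009048 = 0.156888
Keeping only the cosmic-ray hit-present terms gives 0.045936, so
  P(cosmic-ray hit | anomaly flag) = 0.045936 / 0.156888 ≈ 0.2928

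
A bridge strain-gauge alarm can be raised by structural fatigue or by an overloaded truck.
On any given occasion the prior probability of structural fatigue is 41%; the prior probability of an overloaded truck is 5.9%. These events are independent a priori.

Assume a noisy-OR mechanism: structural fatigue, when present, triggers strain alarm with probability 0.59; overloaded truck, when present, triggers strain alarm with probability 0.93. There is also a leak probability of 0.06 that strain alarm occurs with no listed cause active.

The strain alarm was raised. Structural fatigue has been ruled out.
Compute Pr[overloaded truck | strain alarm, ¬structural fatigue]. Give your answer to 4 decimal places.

Pr[overloaded truck | strain alarm, ¬structural fatigue] ≈ 0.4940

Under noisy-OR, P(strain alarm | causes) = 1 − (1−0.06)·∏(1−qᵢ) over the active causes.
P(strain alarm | ¬structural fatigue) = 0.06·0.941 + 0.9342·0.059 = 0.056460 + 0.055118 = 0.111578
The overloaded truck-present share is 0.9342·0.059 = 0.055118.
Hence the posterior is 0.055118/0.111578 ≈ 0.4940.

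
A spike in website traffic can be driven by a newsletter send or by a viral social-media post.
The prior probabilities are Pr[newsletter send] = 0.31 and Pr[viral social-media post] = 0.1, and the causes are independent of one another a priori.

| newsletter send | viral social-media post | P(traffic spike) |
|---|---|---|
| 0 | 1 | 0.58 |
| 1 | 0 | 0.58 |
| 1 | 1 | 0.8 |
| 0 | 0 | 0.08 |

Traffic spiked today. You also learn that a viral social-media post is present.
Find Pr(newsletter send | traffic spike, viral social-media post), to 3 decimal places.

Pr(newsletter send | traffic spike, viral social-media post) ≈ 0.383

P(traffic spike | viral social-media post) = 0.58×0.69 + 0.8×0.31 = 0.400200 + 0.248000 = 0.648200
Of this, 0.248000 comes from 0.8×0.31 (the newsletter send=true cases).
P(newsletter send | traffic spike, viral social-media post) = 0.248000 / 0.648200 ≈ 0.383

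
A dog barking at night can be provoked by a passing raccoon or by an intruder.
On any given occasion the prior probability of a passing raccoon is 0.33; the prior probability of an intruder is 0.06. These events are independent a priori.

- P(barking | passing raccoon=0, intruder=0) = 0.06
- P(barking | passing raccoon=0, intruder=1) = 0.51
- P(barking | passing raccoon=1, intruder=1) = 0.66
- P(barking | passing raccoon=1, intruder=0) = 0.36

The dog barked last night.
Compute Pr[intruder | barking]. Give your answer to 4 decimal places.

P(barking) = 0.06·0.67·0.94 + 0.51·0.67·0.06 + 0.36·0.33·0.94 + 0.66·0.33·0.06 = 0.037788 + 0.020502 + 0.111672 + 0.013068 = 0.183030
Restricting to configurations with intruder present: 0.020502 + 0.013068 = 0.033570.
P(intruder | barking) = 0.033570 / 0.183030 ≈ 0.1834

Pr[intruder | barking] ≈ 0.1834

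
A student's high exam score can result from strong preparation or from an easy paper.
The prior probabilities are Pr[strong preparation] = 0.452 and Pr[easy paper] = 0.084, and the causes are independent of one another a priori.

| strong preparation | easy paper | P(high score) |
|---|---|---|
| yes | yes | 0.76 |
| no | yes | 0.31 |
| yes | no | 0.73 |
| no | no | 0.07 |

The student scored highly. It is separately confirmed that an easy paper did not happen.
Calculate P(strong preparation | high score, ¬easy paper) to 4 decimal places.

Sum P(high score|·) weighted by the priors over both values of strong preparation:
  P(high score | ¬easy paper) = 0.07×0.548 + 0.73×0.452
        = 0.038360 + 0.329960 = 0.368320
The terms with strong preparation present sum to 0.329960, so
  P(strong preparation | high score, ¬easy paper) = 0.329960 / 0.368320 ≈ 0.8959

P(strong preparation | high score, ¬easy paper) ≈ 0.8959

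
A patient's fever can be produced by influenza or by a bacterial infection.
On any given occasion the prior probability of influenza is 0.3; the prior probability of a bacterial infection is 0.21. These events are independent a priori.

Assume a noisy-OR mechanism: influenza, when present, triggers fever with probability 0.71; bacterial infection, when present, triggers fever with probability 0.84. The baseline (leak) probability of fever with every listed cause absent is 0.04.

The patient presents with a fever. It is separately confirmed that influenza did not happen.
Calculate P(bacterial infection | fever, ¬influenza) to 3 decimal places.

Under noisy-OR, P(fever | causes) = 1 − (1−0.04)·∏(1−qᵢ) over the active causes.
By total probability over both values of bacterial infection:
  P(fever | ¬influenza) = 0.04·0.79 + 0.8464·0.21
        = 0.031600 + 0.177744 = 0.209344
Keeping only the bacterial infection-present terms gives 0.177744, so
  P(bacterial infection | fever, ¬influenza) = 0.177744 / 0.209344 ≈ 0.849

P(bacterial infection | fever, ¬influenza) ≈ 0.849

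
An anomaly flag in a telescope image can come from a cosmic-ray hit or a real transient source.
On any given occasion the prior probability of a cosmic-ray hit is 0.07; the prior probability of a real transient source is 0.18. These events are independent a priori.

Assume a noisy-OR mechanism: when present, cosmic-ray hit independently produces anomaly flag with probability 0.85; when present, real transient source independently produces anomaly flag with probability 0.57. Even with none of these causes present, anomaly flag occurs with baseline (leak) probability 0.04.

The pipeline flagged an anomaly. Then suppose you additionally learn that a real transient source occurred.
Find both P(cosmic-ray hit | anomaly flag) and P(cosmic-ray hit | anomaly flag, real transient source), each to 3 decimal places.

P(cosmic-ray hit | anomaly flag) ≈ 0.321; P(cosmic-ray hit | anomaly flag, real transient source) ≈ 0.107

Under noisy-OR, P(anomaly flag | causes) = 1 − (1−0.04)·∏(1−qᵢ) over the active causes.
Numerator (weight on configurations with cosmic-ray hit): 0.049134 + 0.011820 = 0.060954
Denominator P(anomaly flag): 0.04*0.93*0.82 + 0.5872*0.93*0.18 + 0.856*0.07*0.82 + 0.93808*0.07*0.18 = 0.189755
P(cosmic-ray hit | anomaly flag) = 0.060954/0.189755 ≈ 0.321

With the extra evidence:
Numerator (weight on configurations with cosmic-ray hit): 0.93808×0.07 = 0.065666
Denominator P(anomaly flag | real transient source): 0.5872×0.93 + 0.93808×0.07 = 0.611762
P(cosmic-ray hit | anomaly flag, real transient source) = 0.065666/0.611762 ≈ 0.107
— real transient source explains away the evidence for cosmic-ray hit.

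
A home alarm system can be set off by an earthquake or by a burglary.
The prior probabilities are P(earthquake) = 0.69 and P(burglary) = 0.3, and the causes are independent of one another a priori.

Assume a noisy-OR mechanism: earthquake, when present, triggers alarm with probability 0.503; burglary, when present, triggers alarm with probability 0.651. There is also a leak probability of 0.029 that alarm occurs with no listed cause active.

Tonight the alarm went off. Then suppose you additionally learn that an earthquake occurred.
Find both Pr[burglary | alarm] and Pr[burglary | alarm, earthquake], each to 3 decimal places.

Under noisy-OR, P(alarm | causes) = 1 − (1−0.029)·∏(1−qᵢ) over the active causes.
P(alarm) = 0.029×0.31×0.7 + 0.661121×0.31×0.3 + 0.517413×0.69×0.7 + 0.831577×0.69×0.3 = 0.006293 + 0.061484 + 0.249910 + 0.172136 = 0.489823
The burglary-present share is 0.061484 + 0.172136 = 0.233620.
Hence the posterior is 0.233620/0.489823 ≈ 0.477.

Now also conditioning on earthquake=true:
P(alarm | earthquake) = 0.517413×0.7 + 0.831577×0.3 = 0.362189 + 0.249473 = 0.611662
Restricting to configurations with burglary present: 0.831577×0.3 = 0.249473.
P(burglary | alarm, earthquake) = 0.249473 / 0.611662 ≈ 0.408
— earthquake explains away the evidence for burglary.

Pr[burglary | alarm] ≈ 0.477; Pr[burglary | alarm, earthquake] ≈ 0.408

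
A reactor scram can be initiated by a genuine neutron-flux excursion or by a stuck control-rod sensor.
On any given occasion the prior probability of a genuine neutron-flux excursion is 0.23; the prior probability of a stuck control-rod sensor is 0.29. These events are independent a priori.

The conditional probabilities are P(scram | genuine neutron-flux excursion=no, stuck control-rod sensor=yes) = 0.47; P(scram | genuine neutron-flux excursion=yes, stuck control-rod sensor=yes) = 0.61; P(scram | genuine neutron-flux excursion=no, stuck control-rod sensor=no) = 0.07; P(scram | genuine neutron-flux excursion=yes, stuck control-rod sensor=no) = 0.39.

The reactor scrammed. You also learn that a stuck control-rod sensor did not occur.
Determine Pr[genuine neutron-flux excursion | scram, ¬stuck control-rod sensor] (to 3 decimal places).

Pr[genuine neutron-flux excursion | scram, ¬stuck control-rod sensor] ≈ 0.625

Weight on genuine neutron-flux excursion=true, given the evidence: 0.39·0.23 = 0.089700
The normalizing constant is 0.07·0.77 + 0.39·0.23 = 0.143600
P(genuine neutron-flux excursion | scram, ¬stuck control-rod sensor) = 0.089700/0.143600 ≈ 0.625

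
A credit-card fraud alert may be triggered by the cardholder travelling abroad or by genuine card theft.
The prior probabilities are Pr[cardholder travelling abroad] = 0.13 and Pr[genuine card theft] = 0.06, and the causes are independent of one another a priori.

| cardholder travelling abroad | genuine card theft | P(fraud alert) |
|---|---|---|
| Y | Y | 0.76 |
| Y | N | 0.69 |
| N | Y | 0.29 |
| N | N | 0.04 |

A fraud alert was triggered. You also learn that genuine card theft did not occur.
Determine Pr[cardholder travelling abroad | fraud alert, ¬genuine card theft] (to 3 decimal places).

For the numerator, keep only cardholder travelling abroad=true terms: 0.69·0.13 = 0.089700
Normalizer over all consistent configurations: 0.04·0.87 + 0.69·0.13 = 0.124500
Posterior = 0.089700 / 0.124500 ≈ 0.720

Pr[cardholder travelling abroad | fraud alert, ¬genuine card theft] ≈ 0.720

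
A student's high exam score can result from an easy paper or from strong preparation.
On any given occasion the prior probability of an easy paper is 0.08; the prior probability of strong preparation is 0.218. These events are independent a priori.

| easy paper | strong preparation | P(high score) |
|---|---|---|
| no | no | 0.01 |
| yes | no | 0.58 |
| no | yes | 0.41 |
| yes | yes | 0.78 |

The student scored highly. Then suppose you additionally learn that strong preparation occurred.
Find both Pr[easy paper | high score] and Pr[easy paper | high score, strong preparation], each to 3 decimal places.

P(high score) = 0.01·0.92·0.782 + 0.41·0.92·0.218 + 0.58·0.08·0.782 + 0.78·0.08·0.218 = 0.007194 + 0.082230 + 0.036285 + 0.013603 = 0.139312
Restricting to configurations with easy paper present: 0.036285 + 0.013603 = 0.049888.
So P(easy paper | high score) = 0.049888/0.139312 ≈ 0.358.

Now condition on the additional information:
Weight on easy paper=true, given the evidence: 0.78*0.08 = 0.062400
The normalizing constant is 0.41*0.92 + 0.78*0.08 = 0.439600
Posterior = 0.062400 / 0.439600 ≈ 0.142
The drop from 0.358 to 0.142 is the explaining-away (discounting) effect.

Pr[easy paper | high score] ≈ 0.358; Pr[easy paper | high score, strong preparation] ≈ 0.142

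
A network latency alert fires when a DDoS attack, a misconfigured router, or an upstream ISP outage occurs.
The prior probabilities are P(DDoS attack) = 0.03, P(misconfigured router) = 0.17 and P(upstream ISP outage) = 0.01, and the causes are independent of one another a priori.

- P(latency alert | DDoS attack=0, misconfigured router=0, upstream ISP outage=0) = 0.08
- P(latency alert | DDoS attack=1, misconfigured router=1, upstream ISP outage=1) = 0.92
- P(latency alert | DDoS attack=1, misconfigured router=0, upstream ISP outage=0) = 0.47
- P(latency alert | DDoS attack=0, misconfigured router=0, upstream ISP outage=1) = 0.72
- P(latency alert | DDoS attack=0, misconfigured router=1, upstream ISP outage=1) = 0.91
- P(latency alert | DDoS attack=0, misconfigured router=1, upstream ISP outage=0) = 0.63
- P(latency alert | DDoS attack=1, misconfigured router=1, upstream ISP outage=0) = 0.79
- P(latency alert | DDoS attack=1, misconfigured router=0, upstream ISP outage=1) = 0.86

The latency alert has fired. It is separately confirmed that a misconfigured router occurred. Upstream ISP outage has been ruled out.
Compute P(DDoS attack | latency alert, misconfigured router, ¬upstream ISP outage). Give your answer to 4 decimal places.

P(DDoS attack | latency alert, misconfigured router, ¬upstream ISP outage) ≈ 0.0373

By total probability over both values of DDoS attack:
  P(latency alert | misconfigured router, ¬upstream ISP outage) = 0.63×0.97 + 0.79×0.03
        = 0.611100 + 0.023700 = 0.634800
Configurations with DDoS attack contribute 0.023700, so
  P(DDoS attack | latency alert, misconfigured router, ¬upstream ISP outage) = 0.023700 / 0.634800 ≈ 0.0373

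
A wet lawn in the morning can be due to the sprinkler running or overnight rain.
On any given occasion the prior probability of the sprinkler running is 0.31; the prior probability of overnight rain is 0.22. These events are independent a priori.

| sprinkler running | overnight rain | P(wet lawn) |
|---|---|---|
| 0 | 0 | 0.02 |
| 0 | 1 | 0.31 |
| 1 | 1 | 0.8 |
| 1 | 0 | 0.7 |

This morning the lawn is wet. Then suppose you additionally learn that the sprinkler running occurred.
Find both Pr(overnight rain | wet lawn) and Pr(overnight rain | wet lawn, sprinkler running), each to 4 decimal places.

P(wet lawn) = 0.02*0.69*0.78 + 0.31*0.69*0.22 + 0.7*0.31*0.78 + 0.8*0.31*0.22 = 0.010764 + 0.047058 + 0.169260 + 0.054560 = 0.281642
Restricting to configurations with overnight rain present: 0.047058 + 0.054560 = 0.101618.
P(overnight rain | wet lawn) = 0.101618 / 0.281642 ≈ 0.3608

With the extra evidence:
Weight on overnight rain=true, given the evidence: 0.8×0.22 = 0.176000
The normalizing constant is 0.7×0.78 + 0.8×0.22 = 0.722000
Posterior = 0.176000 / 0.722000 ≈ 0.2438
— sprinkler running explains away the evidence for overnight rain.

Pr(overnight rain | wet lawn) ≈ 0.3608; Pr(overnight rain | wet lawn, sprinkler running) ≈ 0.2438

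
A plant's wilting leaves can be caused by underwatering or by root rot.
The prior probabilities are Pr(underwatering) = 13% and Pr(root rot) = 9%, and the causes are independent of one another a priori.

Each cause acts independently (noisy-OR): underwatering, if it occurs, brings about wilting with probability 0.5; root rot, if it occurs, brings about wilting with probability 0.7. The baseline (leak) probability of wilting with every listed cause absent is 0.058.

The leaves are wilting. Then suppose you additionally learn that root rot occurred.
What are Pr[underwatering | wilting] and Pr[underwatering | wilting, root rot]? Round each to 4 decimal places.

Under noisy-OR, P(wilting | causes) = 1 − (1−0.058)·∏(1−qᵢ) over the active causes.
Sum P(wilting|·) weighted by the priors over the 4 (underwatering, root rot) configurations:
  P(wilting) = 0.058*0.87*0.91 + 0.7174*0.87*0.09 + 0.529*0.13*0.91 + 0.8587*0.13*0.09
        = 0.045919 + 0.056172 + 0.062581 + 0.010047 = 0.174719
Configurations with underwatering contribute 0.072628, so
  P(underwatering | wilting) = 0.072628 / 0.174719 ≈ 0.4157

Now condition on the additional information:
Numerator (weight on configurations with underwatering): 0.8587*0.13 = 0.111631
Normalizer over all consistent configurations: 0.7174*0.87 + 0.8587*0.13 = 0.735769
Posterior = 0.111631 / 0.735769 ≈ 0.1517

Pr[underwatering | wilting] ≈ 0.4157; Pr[underwatering | wilting, root rot] ≈ 0.1517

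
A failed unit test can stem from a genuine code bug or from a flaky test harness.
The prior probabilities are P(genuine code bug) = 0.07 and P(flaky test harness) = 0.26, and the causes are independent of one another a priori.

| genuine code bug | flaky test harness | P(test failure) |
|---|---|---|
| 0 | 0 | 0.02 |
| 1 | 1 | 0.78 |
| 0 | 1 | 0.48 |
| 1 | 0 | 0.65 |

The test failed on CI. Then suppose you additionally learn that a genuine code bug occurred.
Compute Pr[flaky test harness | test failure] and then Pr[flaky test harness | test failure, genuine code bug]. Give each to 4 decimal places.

Pr[flaky test harness | test failure] ≈ 0.7331; Pr[flaky test harness | test failure, genuine code bug] ≈ 0.2966

P(test failure) = 0.02×0.93×0.74 + 0.48×0.93×0.26 + 0.65×0.07×0.74 + 0.78×0.07×0.26 = 0.013764 + 0.116064 + 0.033670 + 0.014196 = 0.177694
Of this, 0.130260 comes from 0.116064 + 0.014196 (the flaky test harness=true cases).
So P(flaky test harness | test failure) = 0.130260/0.177694 ≈ 0.7331.

With the extra evidence:
P(test failure | genuine code bug) = 0.65·0.74 + 0.78·0.26 = 0.481000 + 0.202800 = 0.683800
Of this, 0.202800 comes from 0.78·0.26 (the flaky test harness=true cases).
So P(flaky test harness | test failure, genuine code bug) = 0.202800/0.683800 ≈ 0.2966.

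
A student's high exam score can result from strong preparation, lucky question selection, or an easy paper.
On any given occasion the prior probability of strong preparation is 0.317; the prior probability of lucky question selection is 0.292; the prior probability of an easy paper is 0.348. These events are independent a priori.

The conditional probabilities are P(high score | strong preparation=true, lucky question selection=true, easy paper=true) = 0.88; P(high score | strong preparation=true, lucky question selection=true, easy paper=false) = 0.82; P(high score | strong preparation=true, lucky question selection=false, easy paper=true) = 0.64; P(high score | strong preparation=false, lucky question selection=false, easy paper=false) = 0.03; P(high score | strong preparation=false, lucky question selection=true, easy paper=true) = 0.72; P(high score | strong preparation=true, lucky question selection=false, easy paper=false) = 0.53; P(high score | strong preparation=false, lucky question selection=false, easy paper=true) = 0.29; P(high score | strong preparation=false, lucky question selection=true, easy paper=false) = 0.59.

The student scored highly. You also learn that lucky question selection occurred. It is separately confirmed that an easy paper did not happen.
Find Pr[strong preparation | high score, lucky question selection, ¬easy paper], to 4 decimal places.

P(high score | lucky question selection, ¬easy paper) = 0.59*0.683 + 0.82*0.317 = 0.402970 + 0.259940 = 0.662910
Of this, 0.259940 comes from 0.82*0.317 (the strong preparation=true cases).
So P(strong preparation | high score, lucky question selection, ¬easy paper) = 0.259940/0.662910 ≈ 0.3921.

Pr[strong preparation | high score, lucky question selection, ¬easy paper] ≈ 0.3921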